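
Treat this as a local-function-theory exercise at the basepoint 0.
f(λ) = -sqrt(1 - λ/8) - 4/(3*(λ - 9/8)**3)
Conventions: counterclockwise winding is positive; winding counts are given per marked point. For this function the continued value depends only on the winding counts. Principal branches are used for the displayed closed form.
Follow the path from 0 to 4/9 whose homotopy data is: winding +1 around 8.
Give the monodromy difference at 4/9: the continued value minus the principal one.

The rational part is single-valued and drops out of the difference; each branch term changes only by its own monodromy.
(-1)*sqrt(1 - λ/(8)): winding +1 is odd, the square root flips sign, contributing -2*(-1)*sqrt(1 - (4/9)/(8)) = -2*(-1)*sqrt(17/18) = (1/3)*sqrt(34).
Summing the contributions at λ = 4/9 gives (1/3)*sqrt(34).

Continued minus principal equals (1/3)*sqrt(34).


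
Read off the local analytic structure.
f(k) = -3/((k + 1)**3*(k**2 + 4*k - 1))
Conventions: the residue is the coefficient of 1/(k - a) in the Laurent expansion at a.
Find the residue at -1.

At the order-3 pole -1 set g(k) = (k - (-1))^3*f(k) = -3/(k**2 + 4*k - 1).
Order-3 pole: residue = g''(a)/2; g''(-1) = 3/4, so the residue is 3/8.

The residue is 3/8.


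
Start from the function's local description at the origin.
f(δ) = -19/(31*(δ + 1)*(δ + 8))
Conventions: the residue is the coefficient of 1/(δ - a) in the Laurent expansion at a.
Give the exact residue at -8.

The residue is 19/217.

At the order-1 pole -8 set g(δ) = (δ - (-8))*f(δ) = -19/(31*(δ + 1)).
Simple pole: residue = g(a) at a = -8, which is 19/217.


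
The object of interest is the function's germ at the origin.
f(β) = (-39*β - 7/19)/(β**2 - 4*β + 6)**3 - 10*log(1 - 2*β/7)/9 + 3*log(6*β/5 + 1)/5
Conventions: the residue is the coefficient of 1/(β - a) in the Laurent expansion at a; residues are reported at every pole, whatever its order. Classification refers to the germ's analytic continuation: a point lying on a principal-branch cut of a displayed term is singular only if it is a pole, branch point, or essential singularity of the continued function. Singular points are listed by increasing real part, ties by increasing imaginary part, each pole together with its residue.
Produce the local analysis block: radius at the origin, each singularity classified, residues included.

Radius of convergence at 0: 5/6.
At -5/6: a logarithmic branch point.
At (2) - (sqrt(2))*i: a pole of order 3; residue -((4467/2432)*sqrt(2))*i.
At (2) + (sqrt(2))*i: a pole of order 3; residue ((4467/2432)*sqrt(2))*i.
At 7/2: a logarithmic branch point.

Denominator factor (β**2 - 4*β + 6)^3: discriminant -8, complex-conjugate roots (2) + (sqrt(2))*i and (2) - (sqrt(2))*i; poles of order 3, moduli sqrt(6) and sqrt(6).
Branch term (3/5)*log(1 - β/(-5/6)): its argument vanishes at β = -5/6, a logarithmic branch point, modulus 5/6.
Branch term (-10/9)*log(1 - β/(7/2)): its argument vanishes at β = 7/2, a logarithmic branch point, modulus 7/2.
The radius of convergence is the smallest modulus among the singular points: 5/6.
The branch terms are analytic at (2) - (sqrt(2))*i and contribute nothing to the residue; only the rational part matters.
The factor β**2 - 4*β + 6 splits as (β - a)(β - a') with a = (2) - (sqrt(2))*i, a' = (2) + (sqrt(2))*i. At the order-3 pole a set g(β) = (β - a)^3*(rational part) = [-39*β - 7/19] / (β - a')^3.
Order-3 pole: residue = g''(a)/2; g''((2) - (sqrt(2))*i) = -((4467/1216)*sqrt(2))*i, so the residue is -((4467/2432)*sqrt(2))*i.
The branch terms are analytic at (2) + (sqrt(2))*i and contribute nothing to the residue; only the rational part matters.
The factor β**2 - 4*β + 6 splits as (β - a)(β - a') with a = (2) + (sqrt(2))*i, a' = (2) - (sqrt(2))*i. At the order-3 pole a set g(β) = (β - a)^3*(rational part) = [-39*β - 7/19] / (β - a')^3.
Order-3 pole: residue = g''(a)/2; g''((2) + (sqrt(2))*i) = ((4467/1216)*sqrt(2))*i, so the residue is ((4467/2432)*sqrt(2))*i.
List the singular points by increasing real part (a conjugate pair: the negative imaginary part first).


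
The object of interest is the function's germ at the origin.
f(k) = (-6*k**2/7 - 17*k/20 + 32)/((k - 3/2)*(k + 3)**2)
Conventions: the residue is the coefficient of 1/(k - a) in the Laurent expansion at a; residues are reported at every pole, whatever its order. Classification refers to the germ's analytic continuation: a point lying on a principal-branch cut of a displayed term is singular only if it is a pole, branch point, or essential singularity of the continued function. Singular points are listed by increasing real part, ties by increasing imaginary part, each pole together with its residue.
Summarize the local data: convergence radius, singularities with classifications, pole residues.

Denominator factor (k - 3/2): pole of order 1 at 3/2, modulus 3/2.
Denominator factor (k + 3)^2: pole of order 2 at -3, modulus 3.
The radius of convergence is the smallest modulus among the singular points: 3/2.
At the order-2 pole -3 set g(k) = (k - (-3))^2*f(k) = (-6*k**2/7 - 17*k/20 + 32)/(k - 3/2).
Order-2 pole: residue = g'(a); g'(-3) = -12923/5670, so the residue is -12923/5670.
At the order-1 pole 3/2 set g(k) = (k - (3/2))*f(k) = (-6*k**2/7 - 17*k/20 + 32)/(k + 3)**2.
Simple pole: residue = g(a) at a = 3/2, which is 8063/5670.
List the singular points by increasing real part (a conjugate pair: the negative imaginary part first).

Radius of convergence at 0: 3/2.
At -3: a pole of order 2; residue -12923/5670.
At 3/2: a pole of order 1; residue 8063/5670.


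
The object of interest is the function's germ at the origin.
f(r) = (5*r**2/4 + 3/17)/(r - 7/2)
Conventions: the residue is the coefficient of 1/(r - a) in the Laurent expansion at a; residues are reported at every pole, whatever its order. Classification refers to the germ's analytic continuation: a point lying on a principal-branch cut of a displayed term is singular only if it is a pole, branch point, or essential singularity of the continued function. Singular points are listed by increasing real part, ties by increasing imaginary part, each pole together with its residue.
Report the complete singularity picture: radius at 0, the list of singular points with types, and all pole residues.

Radius of convergence at 0: 7/2.
At 7/2: a pole of order 1; residue 4213/272.

Denominator factor (r - 7/2): pole of order 1 at 7/2, modulus 7/2.
The radius of convergence is the smallest modulus among the singular points: 7/2.
At the order-1 pole 7/2 set g(r) = (r - (7/2))*f(r) = 5*r**2/4 + 3/17.
Simple pole: residue = g(a) at a = 7/2, which is 4213/272.


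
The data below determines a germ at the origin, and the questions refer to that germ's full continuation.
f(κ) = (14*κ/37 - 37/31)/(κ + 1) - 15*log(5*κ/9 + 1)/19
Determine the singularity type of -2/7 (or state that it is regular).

The point is a regular point.

Denominator factors: κ + 1 = 5/7 at κ = -2/7 — none vanishes.
Branch term log(1 - κ/(-9/5)): argument at -2/7 is 53/63, nonzero, so -2/7 is not its branch point (a point on a principal cut is still regular for the continued germ).
So the germ continues analytically to -2/7.


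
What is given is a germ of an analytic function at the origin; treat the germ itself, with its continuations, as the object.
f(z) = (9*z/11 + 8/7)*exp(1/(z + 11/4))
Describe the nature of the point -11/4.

The point is an essential singularity.

The exponent 1/(z - (-11/4)) has a pole at -11/4, so exp(1/(z - (-11/4))) takes every nonzero value near it: an essential singularity (not a pole of any order).


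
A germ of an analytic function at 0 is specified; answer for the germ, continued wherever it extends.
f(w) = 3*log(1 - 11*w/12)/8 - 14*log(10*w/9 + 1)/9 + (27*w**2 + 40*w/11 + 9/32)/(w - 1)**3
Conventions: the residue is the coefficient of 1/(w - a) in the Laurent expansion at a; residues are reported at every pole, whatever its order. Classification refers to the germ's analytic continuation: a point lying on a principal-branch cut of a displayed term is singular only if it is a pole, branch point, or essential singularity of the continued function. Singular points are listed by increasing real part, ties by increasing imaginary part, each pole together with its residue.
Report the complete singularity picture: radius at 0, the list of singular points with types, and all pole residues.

Denominator factor (w - 1)^3: pole of order 3 at 1, modulus 1.
Branch term (-14/9)*log(1 - w/(-9/10)): its argument vanishes at w = -9/10, a logarithmic branch point, modulus 9/10.
Branch term (3/8)*log(1 - w/(12/11)): its argument vanishes at w = 12/11, a logarithmic branch point, modulus 12/11.
The radius of convergence is the smallest modulus among the singular points: 9/10.
The branch terms are analytic at 1 and contribute nothing to the residue; only the rational part matters.
At the order-3 pole 1 set g(w) = (w - (1))^3*(rational part) = 27*w**2 + 40*w/11 + 9/32.
Order-3 pole: residue = g''(a)/2; g''(1) = 54, so the residue is 27.
List the singular points by increasing real part (a conjugate pair: the negative imaginary part first).

Radius of convergence at 0: 9/10.
At -9/10: a logarithmic branch point.
At 1: a pole of order 3; residue 27.
At 12/11: a logarithmic branch point.


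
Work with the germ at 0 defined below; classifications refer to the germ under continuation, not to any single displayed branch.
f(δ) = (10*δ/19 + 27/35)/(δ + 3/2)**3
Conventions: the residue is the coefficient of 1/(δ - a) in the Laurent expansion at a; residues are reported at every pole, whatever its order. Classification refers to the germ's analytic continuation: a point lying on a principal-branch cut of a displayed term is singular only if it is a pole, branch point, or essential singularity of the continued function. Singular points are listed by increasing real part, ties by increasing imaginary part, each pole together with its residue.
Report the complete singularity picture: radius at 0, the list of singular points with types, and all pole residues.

Denominator factor (δ + 3/2)^3: pole of order 3 at -3/2, modulus 3/2.
The radius of convergence is the smallest modulus among the singular points: 3/2.
At the order-3 pole -3/2 set g(δ) = (δ - (-3/2))^3*f(δ) = 10*δ/19 + 27/35.
Order-3 pole: residue = g''(a)/2; g''(-3/2) = 0, so the residue is 0.

Radius of convergence at 0: 3/2.
At -3/2: a pole of order 3; residue 0.


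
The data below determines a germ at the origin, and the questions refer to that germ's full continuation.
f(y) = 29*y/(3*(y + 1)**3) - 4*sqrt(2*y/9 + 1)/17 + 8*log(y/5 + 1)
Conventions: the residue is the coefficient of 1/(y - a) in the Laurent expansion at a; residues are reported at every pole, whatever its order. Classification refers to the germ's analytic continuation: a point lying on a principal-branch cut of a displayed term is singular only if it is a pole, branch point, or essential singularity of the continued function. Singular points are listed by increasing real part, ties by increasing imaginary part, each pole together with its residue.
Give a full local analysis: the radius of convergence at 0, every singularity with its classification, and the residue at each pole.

Denominator factor (y + 1)^3: pole of order 3 at -1, modulus 1.
Branch term (8)*log(1 - y/(-5)): its argument vanishes at y = -5, a logarithmic branch point, modulus 5.
Branch term (-4/17)*sqrt(1 - y/(-9/2)): its argument vanishes at y = -9/2, a square-root branch point, modulus 9/2.
The radius of convergence is the smallest modulus among the singular points: 1.
The branch terms are analytic at -1 and contribute nothing to the residue; only the rational part matters.
At the order-3 pole -1 set g(y) = (y - (-1))^3*(rational part) = 29*y/3.
Order-3 pole: residue = g''(a)/2; g''(-1) = 0, so the residue is 0.
List the singular points by increasing real part (a conjugate pair: the negative imaginary part first).

Radius of convergence at 0: 1.
At -5: a logarithmic branch point.
At -9/2: an algebraic (square-root) branch point.
At -1: a pole of order 3; residue 0.


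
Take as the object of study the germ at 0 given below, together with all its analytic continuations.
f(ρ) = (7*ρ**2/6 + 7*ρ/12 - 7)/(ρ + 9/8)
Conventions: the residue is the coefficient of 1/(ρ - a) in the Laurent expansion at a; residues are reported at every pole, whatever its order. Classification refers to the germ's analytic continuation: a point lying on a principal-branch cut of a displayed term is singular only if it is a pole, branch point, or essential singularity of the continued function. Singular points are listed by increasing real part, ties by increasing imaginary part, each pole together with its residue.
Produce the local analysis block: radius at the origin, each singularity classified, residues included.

Radius of convergence at 0: 9/8.
At -9/8: a pole of order 1; residue -791/128.

Denominator factor (ρ + 9/8): pole of order 1 at -9/8, modulus 9/8.
The radius of convergence is the smallest modulus among the singular points: 9/8.
At the order-1 pole -9/8 set g(ρ) = (ρ - (-9/8))*f(ρ) = 7*ρ**2/6 + 7*ρ/12 - 7.
Simple pole: residue = g(a) at a = -9/8, which is -791/128.


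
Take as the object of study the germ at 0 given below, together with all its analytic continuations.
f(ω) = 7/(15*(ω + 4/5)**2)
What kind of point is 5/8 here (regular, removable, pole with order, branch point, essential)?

Denominator factors: ω + 4/5 = 57/40 at ω = 5/8 — none vanishes.
So the germ continues analytically to 5/8.

The point is a regular point.


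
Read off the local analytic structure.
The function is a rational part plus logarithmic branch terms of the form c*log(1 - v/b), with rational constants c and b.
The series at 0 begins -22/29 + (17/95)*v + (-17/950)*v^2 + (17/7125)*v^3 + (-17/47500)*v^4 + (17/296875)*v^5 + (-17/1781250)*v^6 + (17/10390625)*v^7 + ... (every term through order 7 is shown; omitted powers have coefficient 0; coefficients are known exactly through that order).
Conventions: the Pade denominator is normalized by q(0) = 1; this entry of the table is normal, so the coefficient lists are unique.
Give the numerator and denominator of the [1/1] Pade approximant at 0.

The Pade approximant has numerator coefficients [-22/29, 284/2755]; denominator coefficients [1, 1/10].

Taylor coefficients needed (read off): a_0 = -22/29, a_1 = 17/95, a_2 = -17/950.
Write the denominator as Q(v) = 1 + q1*v. Requiring Q*f - P = O(v^3) with deg P <= 1 kills the coefficients of v^2..v^2 in Q*f:
  v^2: a_2 + q1*a_1 = 0, i.e. -17/950 + (17/95)*q1 = 0.
Solving this linear system: q1 = 1/10.
The numerator is Q*f truncated at degree 1: P0 = a_0 = -22/29; P1 = a_1 + q1*a_0 = 284/2755.


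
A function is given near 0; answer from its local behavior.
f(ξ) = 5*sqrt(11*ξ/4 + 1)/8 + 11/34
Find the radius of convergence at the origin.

Branch term (5/8)*sqrt(1 - ξ/(-4/11)): its argument vanishes at ξ = -4/11, a square-root branch point, modulus 4/11.
The radius of convergence is the smallest modulus among the singular points: 4/11.

The radius of convergence is 4/11.


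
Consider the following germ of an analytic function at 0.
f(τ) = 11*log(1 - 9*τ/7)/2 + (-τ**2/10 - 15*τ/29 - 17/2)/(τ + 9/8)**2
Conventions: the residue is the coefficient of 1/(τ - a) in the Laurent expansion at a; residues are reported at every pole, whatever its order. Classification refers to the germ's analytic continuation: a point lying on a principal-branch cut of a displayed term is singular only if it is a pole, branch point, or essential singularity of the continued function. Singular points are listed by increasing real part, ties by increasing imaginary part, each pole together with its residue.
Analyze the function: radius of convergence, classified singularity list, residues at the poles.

Denominator factor (τ + 9/8)^2: pole of order 2 at -9/8, modulus 9/8.
Branch term (11/2)*log(1 - τ/(7/9)): its argument vanishes at τ = 7/9, a logarithmic branch point, modulus 7/9.
The radius of convergence is the smallest modulus among the singular points: 7/9.
The branch term is analytic at -9/8 and contributes nothing to the residue; only the rational part matters.
At the order-2 pole -9/8 set g(τ) = (τ - (-9/8))^2*(rational part) = -τ**2/10 - 15*τ/29 - 17/2.
Order-2 pole: residue = g'(a); g'(-9/8) = -339/1160, so the residue is -339/1160.
List the singular points by increasing real part (a conjugate pair: the negative imaginary part first).

Radius of convergence at 0: 7/9.
At -9/8: a pole of order 2; residue -339/1160.
At 7/9: a logarithmic branch point.


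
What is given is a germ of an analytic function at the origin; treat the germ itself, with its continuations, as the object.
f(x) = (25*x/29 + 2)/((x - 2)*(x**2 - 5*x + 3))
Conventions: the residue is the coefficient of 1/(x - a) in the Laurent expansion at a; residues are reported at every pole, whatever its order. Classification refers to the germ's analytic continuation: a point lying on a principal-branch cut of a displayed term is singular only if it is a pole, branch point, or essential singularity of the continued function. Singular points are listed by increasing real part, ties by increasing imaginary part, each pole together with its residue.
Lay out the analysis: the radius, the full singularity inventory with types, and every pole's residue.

Denominator factor (x - 2): pole of order 1 at 2, modulus 2.
Denominator factor (x**2 - 5*x + 3): discriminant 13, real irrational roots 5/2 + (1/2)*sqrt(13) and 5/2 - (1/2)*sqrt(13); poles of order 1, moduli 5/2 + (1/2)*sqrt(13) and 5/2 - (1/2)*sqrt(13).
The radius of convergence is the smallest modulus among the singular points: 5/2 - (1/2)*sqrt(13).
The factor x**2 - 5*x + 3 splits as (x - a)(x - a') with a = 5/2 - (1/2)*sqrt(13), a' = 5/2 + (1/2)*sqrt(13). At the order-1 pole a set g(x) = (x - a)*f(x) = [(25*x/29 + 2)/(x - 2)] / (x - a').
Simple pole: residue = g(a) at a = 5/2 - (1/2)*sqrt(13), which is 18/29 - (7/377)*sqrt(13).
At the order-1 pole 2 set g(x) = (x - (2))*f(x) = (25*x/29 + 2)/(x**2 - 5*x + 3).
Simple pole: residue = g(a) at a = 2, which is -36/29.
The factor x**2 - 5*x + 3 splits as (x - a)(x - a') with a = 5/2 + (1/2)*sqrt(13), a' = 5/2 - (1/2)*sqrt(13). At the order-1 pole a set g(x) = (x - a)*f(x) = [(25*x/29 + 2)/(x - 2)] / (x - a').
Simple pole: residue = g(a) at a = 5/2 + (1/2)*sqrt(13), which is 18/29 + (7/377)*sqrt(13).
List the singular points by increasing real part (a conjugate pair: the negative imaginary part first).

Radius of convergence at 0: 5/2 - (1/2)*sqrt(13).
At 5/2 - (1/2)*sqrt(13): a pole of order 1; residue 18/29 - (7/377)*sqrt(13).
At 2: a pole of order 1; residue -36/29.
At 5/2 + (1/2)*sqrt(13): a pole of order 1; residue 18/29 + (7/377)*sqrt(13).


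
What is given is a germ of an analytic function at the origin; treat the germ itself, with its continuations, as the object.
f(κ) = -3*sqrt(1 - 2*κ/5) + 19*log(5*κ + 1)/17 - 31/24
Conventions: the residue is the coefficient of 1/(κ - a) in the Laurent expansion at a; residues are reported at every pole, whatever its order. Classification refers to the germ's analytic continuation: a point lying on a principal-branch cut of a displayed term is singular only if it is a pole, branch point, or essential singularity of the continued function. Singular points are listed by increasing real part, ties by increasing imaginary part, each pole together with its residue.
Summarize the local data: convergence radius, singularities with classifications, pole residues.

Branch term (-3)*sqrt(1 - κ/(5/2)): its argument vanishes at κ = 5/2, a square-root branch point, modulus 5/2.
Branch term (19/17)*log(1 - κ/(-1/5)): its argument vanishes at κ = -1/5, a logarithmic branch point, modulus 1/5.
The radius of convergence is the smallest modulus among the singular points: 1/5.
List the singular points by increasing real part (a conjugate pair: the negative imaginary part first).

Radius of convergence at 0: 1/5.
At -1/5: a logarithmic branch point.
At 5/2: an algebraic (square-root) branch point.


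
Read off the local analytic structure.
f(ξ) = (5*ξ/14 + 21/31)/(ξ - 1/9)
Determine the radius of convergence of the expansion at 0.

Denominator factor (ξ - 1/9): pole of order 1 at 1/9, modulus 1/9.
The radius of convergence is the smallest modulus among the singular points: 1/9.

The radius of convergence is 1/9.


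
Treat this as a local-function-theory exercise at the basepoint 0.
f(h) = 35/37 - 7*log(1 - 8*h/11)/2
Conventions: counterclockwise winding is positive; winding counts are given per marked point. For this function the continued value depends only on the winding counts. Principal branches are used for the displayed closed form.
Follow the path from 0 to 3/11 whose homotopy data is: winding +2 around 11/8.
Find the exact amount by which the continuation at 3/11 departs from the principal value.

Continued minus principal equals -(14)*pi*i.

The rational part is single-valued and drops out of the difference; each branch term changes only by its own monodromy.
(-7/2)*log(1 - h/(11/8)): each positive loop around 11/8 adds 2*pi*i to the log, so winding +2 contributes (-7/2)*(2)*2*pi*i = -(14)*pi*i.
Summing the contributions at h = 3/11 gives -(14)*pi*i.


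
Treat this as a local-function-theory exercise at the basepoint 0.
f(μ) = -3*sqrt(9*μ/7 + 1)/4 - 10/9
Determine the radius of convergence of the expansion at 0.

Branch term (-3/4)*sqrt(1 - μ/(-7/9)): its argument vanishes at μ = -7/9, a square-root branch point, modulus 7/9.
The radius of convergence is the smallest modulus among the singular points: 7/9.

The radius of convergence is 7/9.


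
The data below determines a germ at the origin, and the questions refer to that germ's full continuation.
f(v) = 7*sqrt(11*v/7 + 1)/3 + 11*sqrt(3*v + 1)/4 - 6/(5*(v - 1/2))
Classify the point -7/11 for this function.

The term (7/3)*sqrt(1 - v/(-7/11)) has argument 1 - -7/11/(-7/11) = 0 at -7/11: a square-root (algebraic, two-sheeted) branch point; the remaining terms are analytic or single-valued there.

The point is an algebraic (square-root) branch point.


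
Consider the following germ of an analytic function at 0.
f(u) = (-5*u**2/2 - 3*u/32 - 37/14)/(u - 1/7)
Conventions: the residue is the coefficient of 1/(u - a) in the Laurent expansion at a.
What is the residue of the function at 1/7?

At the order-1 pole 1/7 set g(u) = (u - (1/7))*f(u) = -5*u**2/2 - 3*u/32 - 37/14.
Simple pole: residue = g(a) at a = 1/7, which is -4245/1568.

The residue is -4245/1568.


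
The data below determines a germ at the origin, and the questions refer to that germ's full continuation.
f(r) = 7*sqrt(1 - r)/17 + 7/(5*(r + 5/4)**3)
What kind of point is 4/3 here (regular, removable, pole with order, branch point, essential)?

Denominator factors: r + 5/4 = 31/12 at r = 4/3 — none vanishes.
Branch term sqrt(1 - r/(1)): argument at 4/3 is -1/3, nonzero, so 4/3 is not its branch point (a point on a principal cut is still regular for the continued germ).
So the germ continues analytically to 4/3.

The point is a regular point.


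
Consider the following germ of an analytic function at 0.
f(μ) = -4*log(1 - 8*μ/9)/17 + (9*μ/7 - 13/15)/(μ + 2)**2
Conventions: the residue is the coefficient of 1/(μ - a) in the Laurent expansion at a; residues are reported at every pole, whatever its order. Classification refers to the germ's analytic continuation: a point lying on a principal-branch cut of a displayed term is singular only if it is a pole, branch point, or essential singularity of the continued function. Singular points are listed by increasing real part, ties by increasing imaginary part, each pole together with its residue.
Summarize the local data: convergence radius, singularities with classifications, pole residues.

Radius of convergence at 0: 9/8.
At -2: a pole of order 2; residue 9/7.
At 9/8: a logarithmic branch point.

Denominator factor (μ + 2)^2: pole of order 2 at -2, modulus 2.
Branch term (-4/17)*log(1 - μ/(9/8)): its argument vanishes at μ = 9/8, a logarithmic branch point, modulus 9/8.
The radius of convergence is the smallest modulus among the singular points: 9/8.
The branch term is analytic at -2 and contributes nothing to the residue; only the rational part matters.
At the order-2 pole -2 set g(μ) = (μ - (-2))^2*(rational part) = 9*μ/7 - 13/15.
Order-2 pole: residue = g'(a); g'(-2) = 9/7, so the residue is 9/7.
List the singular points by increasing real part (a conjugate pair: the negative imaginary part first).


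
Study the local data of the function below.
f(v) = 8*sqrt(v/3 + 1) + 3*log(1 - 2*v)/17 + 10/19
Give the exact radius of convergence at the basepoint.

Branch term (3/17)*log(1 - v/(1/2)): its argument vanishes at v = 1/2, a logarithmic branch point, modulus 1/2.
Branch term (8)*sqrt(1 - v/(-3)): its argument vanishes at v = -3, a square-root branch point, modulus 3.
The radius of convergence is the smallest modulus among the singular points: 1/2.

The radius of convergence is 1/2.


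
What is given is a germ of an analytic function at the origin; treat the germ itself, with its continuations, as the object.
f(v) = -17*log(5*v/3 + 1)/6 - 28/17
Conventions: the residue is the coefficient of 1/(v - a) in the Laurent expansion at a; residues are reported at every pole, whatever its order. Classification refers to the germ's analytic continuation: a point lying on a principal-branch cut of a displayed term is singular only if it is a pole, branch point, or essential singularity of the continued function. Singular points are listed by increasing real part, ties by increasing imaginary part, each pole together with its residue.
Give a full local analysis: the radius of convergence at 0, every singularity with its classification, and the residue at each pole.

Branch term (-17/6)*log(1 - v/(-3/5)): its argument vanishes at v = -3/5, a logarithmic branch point, modulus 3/5.
The radius of convergence is the smallest modulus among the singular points: 3/5.

Radius of convergence at 0: 3/5.
At -3/5: a logarithmic branch point.


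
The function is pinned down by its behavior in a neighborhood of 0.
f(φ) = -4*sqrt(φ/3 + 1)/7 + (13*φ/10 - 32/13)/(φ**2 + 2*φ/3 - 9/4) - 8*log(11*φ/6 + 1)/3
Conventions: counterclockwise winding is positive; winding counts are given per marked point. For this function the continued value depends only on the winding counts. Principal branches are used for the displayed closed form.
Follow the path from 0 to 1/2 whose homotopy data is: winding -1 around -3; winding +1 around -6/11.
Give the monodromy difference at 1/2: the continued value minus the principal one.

Continued minus principal equals ((4/21)*sqrt(42)) - ((16/3)*pi)*i.

The rational part is single-valued and drops out of the difference; each branch term changes only by its own monodromy.
(-8/3)*log(1 - φ/(-6/11)): each positive loop around -6/11 adds 2*pi*i to the log, so winding +1 contributes (-8/3)*(1)*2*pi*i = -(16/3)*pi*i.
(-4/7)*sqrt(1 - φ/(-3)): winding -1 is odd, the square root flips sign, contributing -2*(-4/7)*sqrt(1 - (1/2)/(-3)) = -2*(-4/7)*sqrt(7/6) = (4/21)*sqrt(42).
Summing the contributions at φ = 1/2 gives ((4/21)*sqrt(42)) - ((16/3)*pi)*i.


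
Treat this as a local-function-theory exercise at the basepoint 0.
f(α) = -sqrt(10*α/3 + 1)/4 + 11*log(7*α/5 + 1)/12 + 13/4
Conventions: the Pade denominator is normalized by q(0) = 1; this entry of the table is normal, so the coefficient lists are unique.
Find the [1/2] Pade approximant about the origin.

Taylor coefficients needed (expand at 0): a_0 = 3, a_1 = 13/15, a_2 = -124/225, a_3 = 7013/27000.
Write the denominator as Q(α) = 1 + q1*α + q2*α^2. Requiring Q*f - P = O(α^4) with deg P <= 1 kills the coefficients of α^2..α^3 in Q*f:
  α^2: a_2 + q1*a_1 + q2*a_0 = 0, i.e. -124/225 + (13/15)*q1 + (3)*q2 = 0.
  α^3: a_3 + q1*a_2 + q2*a_1 = 0, i.e. 7013/27000 + (-124/225)*q1 + (13/15)*q2 = 0.
Solving this linear system: q1 = 6787/12984, q2 = 10613/324600.
The numerator is Q*f truncated at degree 1: P0 = a_0 = 3; P1 = a_1 + q1*a_0 = 158069/64920.

The Pade approximant has numerator coefficients [3, 158069/64920]; denominator coefficients [1, 6787/12984, 10613/324600].


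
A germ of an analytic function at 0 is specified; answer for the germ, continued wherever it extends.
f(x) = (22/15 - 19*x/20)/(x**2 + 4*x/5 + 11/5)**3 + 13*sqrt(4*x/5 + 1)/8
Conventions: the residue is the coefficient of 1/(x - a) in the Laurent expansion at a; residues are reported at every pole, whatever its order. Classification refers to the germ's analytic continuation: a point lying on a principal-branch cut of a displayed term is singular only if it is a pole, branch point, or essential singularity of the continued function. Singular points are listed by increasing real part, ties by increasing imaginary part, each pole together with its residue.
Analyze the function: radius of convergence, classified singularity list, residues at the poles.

Radius of convergence at 0: 5/4.
At -5/4: an algebraic (square-root) branch point.
At (-2/5) - ((1/5)*sqrt(51))*i: a pole of order 3; residue ((34625/4244832)*sqrt(51))*i.
At (-2/5) + ((1/5)*sqrt(51))*i: a pole of order 3; residue -((34625/4244832)*sqrt(51))*i.

Denominator factor (x**2 + 4*x/5 + 11/5)^3: discriminant -204/25, complex-conjugate roots (-2/5) + ((1/5)*sqrt(51))*i and (-2/5) - ((1/5)*sqrt(51))*i; poles of order 3, moduli (1/5)*sqrt(55) and (1/5)*sqrt(55).
Branch term (13/8)*sqrt(1 - x/(-5/4)): its argument vanishes at x = -5/4, a square-root branch point, modulus 5/4.
The radius of convergence is the smallest modulus among the singular points: 5/4.
The branch term is analytic at (-2/5) - ((1/5)*sqrt(51))*i and contributes nothing to the residue; only the rational part matters.
The factor x**2 + 4*x/5 + 11/5 splits as (x - a)(x - a') with a = (-2/5) - ((1/5)*sqrt(51))*i, a' = (-2/5) + ((1/5)*sqrt(51))*i. At the order-3 pole a set g(x) = (x - a)^3*(rational part) = [22/15 - 19*x/20] / (x - a')^3.
Order-3 pole: residue = g''(a)/2; g''((-2/5) - ((1/5)*sqrt(51))*i) = ((34625/2122416)*sqrt(51))*i, so the residue is ((34625/4244832)*sqrt(51))*i.
The branch term is analytic at (-2/5) + ((1/5)*sqrt(51))*i and contributes nothing to the residue; only the rational part matters.
The factor x**2 + 4*x/5 + 11/5 splits as (x - a)(x - a') with a = (-2/5) + ((1/5)*sqrt(51))*i, a' = (-2/5) - ((1/5)*sqrt(51))*i. At the order-3 pole a set g(x) = (x - a)^3*(rational part) = [22/15 - 19*x/20] / (x - a')^3.
Order-3 pole: residue = g''(a)/2; g''((-2/5) + ((1/5)*sqrt(51))*i) = -((34625/2122416)*sqrt(51))*i, so the residue is -((34625/4244832)*sqrt(51))*i.
List the singular points by increasing real part (a conjugate pair: the negative imaginary part first).


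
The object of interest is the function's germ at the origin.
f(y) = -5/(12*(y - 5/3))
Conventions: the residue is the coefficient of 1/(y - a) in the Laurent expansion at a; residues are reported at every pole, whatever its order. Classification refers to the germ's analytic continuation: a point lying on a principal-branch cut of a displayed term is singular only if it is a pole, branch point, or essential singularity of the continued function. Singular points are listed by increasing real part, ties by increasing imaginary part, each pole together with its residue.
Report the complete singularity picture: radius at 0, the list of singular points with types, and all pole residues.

Denominator factor (y - 5/3): pole of order 1 at 5/3, modulus 5/3.
The radius of convergence is the smallest modulus among the singular points: 5/3.
At the order-1 pole 5/3 set g(y) = (y - (5/3))*f(y) = -5/12.
Simple pole: residue = g(a) at a = 5/3, which is -5/12.

Radius of convergence at 0: 5/3.
At 5/3: a pole of order 1; residue -5/12.


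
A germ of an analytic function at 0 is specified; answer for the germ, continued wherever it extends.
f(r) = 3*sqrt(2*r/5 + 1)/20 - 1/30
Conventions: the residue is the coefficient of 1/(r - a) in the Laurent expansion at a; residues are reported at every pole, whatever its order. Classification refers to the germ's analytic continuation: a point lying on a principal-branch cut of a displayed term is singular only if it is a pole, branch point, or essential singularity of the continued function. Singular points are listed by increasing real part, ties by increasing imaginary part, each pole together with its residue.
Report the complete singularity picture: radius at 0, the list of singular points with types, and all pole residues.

Branch term (3/20)*sqrt(1 - r/(-5/2)): its argument vanishes at r = -5/2, a square-root branch point, modulus 5/2.
The radius of convergence is the smallest modulus among the singular points: 5/2.

Radius of convergence at 0: 5/2.
At -5/2: an algebraic (square-root) branch point.


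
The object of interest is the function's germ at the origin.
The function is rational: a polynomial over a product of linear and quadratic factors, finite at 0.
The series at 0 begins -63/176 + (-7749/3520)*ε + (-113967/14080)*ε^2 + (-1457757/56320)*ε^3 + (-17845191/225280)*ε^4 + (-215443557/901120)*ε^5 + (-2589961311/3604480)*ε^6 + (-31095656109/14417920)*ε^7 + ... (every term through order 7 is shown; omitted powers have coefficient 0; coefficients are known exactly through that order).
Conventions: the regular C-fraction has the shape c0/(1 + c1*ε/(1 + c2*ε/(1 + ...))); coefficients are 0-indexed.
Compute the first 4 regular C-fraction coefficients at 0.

The regular C-fraction coefficients are [-63/176, -123/20, 507/205, -4935/6929].

Taylor coefficients (read off): a_0 = -63/176, a_1 = -7749/3520, a_2 = -113967/14080, a_3 = -1457757/56320.
c0 = a_0 = -63/176. Peel one level at a time: if S = 1 + c*ε/S' with S'(0) = 1, then c is the ε-coefficient of S and S' = c*ε/(S - 1).
S_1 = c0/f = 1 + (-123/20)*ε + (1521/100)*ε^2 + ...; c1 = -123/20.
S_2 = c1*ε/(S_1 - 1) = 1 + (507/205)*ε + (2961/1681)*ε^2 + ...; c2 = 507/205.
S_3 = c2*ε/(S_2 - 1) = 1 + (-4935/6929)*ε + ...; c3 = -4935/6929.


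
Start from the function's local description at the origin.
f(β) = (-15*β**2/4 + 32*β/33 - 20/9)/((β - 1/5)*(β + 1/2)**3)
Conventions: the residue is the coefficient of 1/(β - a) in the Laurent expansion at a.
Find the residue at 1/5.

At the order-1 pole 1/5 set g(β) = (β - (1/5))*f(β) = (-15*β**2/4 + 32*β/33 - 20/9)/(β + 1/2)**3.
Simple pole: residue = g(a) at a = 1/5, which is -215650/33957.

The residue is -215650/33957.


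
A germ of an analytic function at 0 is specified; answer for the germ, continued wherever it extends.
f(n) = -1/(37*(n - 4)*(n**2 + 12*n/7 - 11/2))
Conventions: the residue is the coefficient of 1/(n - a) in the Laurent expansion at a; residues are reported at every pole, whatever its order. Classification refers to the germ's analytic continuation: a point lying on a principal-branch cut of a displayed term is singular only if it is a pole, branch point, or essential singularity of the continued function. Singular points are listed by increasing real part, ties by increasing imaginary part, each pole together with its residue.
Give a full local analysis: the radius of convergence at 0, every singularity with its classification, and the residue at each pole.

Radius of convergence at 0: -6/7 + (1/14)*sqrt(1222).
At -6/7 - (1/14)*sqrt(1222): a pole of order 1; residue 7/8991 - (238/5493501)*sqrt(1222).
At -6/7 + (1/14)*sqrt(1222): a pole of order 1; residue 7/8991 + (238/5493501)*sqrt(1222).
At 4: a pole of order 1; residue -14/8991.

Denominator factor (n - 4): pole of order 1 at 4, modulus 4.
Denominator factor (n**2 + 12*n/7 - 11/2): discriminant 1222/49, real irrational roots -6/7 + (1/14)*sqrt(1222) and -6/7 - (1/14)*sqrt(1222); poles of order 1, moduli -6/7 + (1/14)*sqrt(1222) and 6/7 + (1/14)*sqrt(1222).
The radius of convergence is the smallest modulus among the singular points: -6/7 + (1/14)*sqrt(1222).
The factor n**2 + 12*n/7 - 11/2 splits as (n - a)(n - a') with a = -6/7 - (1/14)*sqrt(1222), a' = -6/7 + (1/14)*sqrt(1222). At the order-1 pole a set g(n) = (n - a)*f(n) = [-1/(37*(n - 4))] / (n - a').
Simple pole: residue = g(a) at a = -6/7 - (1/14)*sqrt(1222), which is 7/8991 - (238/5493501)*sqrt(1222).
The factor n**2 + 12*n/7 - 11/2 splits as (n - a)(n - a') with a = -6/7 + (1/14)*sqrt(1222), a' = -6/7 - (1/14)*sqrt(1222). At the order-1 pole a set g(n) = (n - a)*f(n) = [-1/(37*(n - 4))] / (n - a').
Simple pole: residue = g(a) at a = -6/7 + (1/14)*sqrt(1222), which is 7/8991 + (238/5493501)*sqrt(1222).
At the order-1 pole 4 set g(n) = (n - (4))*f(n) = -1/(37*(n**2 + 12*n/7 - 11/2)).
Simple pole: residue = g(a) at a = 4, which is -14/8991.
List the singular points by increasing real part (a conjugate pair: the negative imaginary part first).


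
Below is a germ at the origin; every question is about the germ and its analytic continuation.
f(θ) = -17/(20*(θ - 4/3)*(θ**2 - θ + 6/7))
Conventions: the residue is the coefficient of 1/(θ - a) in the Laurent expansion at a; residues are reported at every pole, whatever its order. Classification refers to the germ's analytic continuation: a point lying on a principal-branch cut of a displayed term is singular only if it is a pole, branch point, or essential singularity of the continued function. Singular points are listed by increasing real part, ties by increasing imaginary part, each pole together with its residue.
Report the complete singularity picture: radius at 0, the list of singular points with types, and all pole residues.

Denominator factor (θ - 4/3): pole of order 1 at 4/3, modulus 4/3.
Denominator factor (θ**2 - θ + 6/7): discriminant -17/7, complex-conjugate roots (1/2) + ((1/14)*sqrt(119))*i and (1/2) - ((1/14)*sqrt(119))*i; poles of order 1, moduli (1/7)*sqrt(42) and (1/7)*sqrt(42).
The radius of convergence is the smallest modulus among the singular points: (1/7)*sqrt(42).
The factor θ**2 - θ + 6/7 splits as (θ - a)(θ - a') with a = (1/2) - ((1/14)*sqrt(119))*i, a' = (1/2) + ((1/14)*sqrt(119))*i. At the order-1 pole a set g(θ) = (θ - a)*f(θ) = [-17/(20*(θ - 4/3))] / (θ - a').
Simple pole: residue = g(a) at a = (1/2) - ((1/14)*sqrt(119))*i, which is (1071/3280) + ((21/656)*sqrt(119))*i.
The factor θ**2 - θ + 6/7 splits as (θ - a)(θ - a') with a = (1/2) + ((1/14)*sqrt(119))*i, a' = (1/2) - ((1/14)*sqrt(119))*i. At the order-1 pole a set g(θ) = (θ - a)*f(θ) = [-17/(20*(θ - 4/3))] / (θ - a').
Simple pole: residue = g(a) at a = (1/2) + ((1/14)*sqrt(119))*i, which is (1071/3280) - ((21/656)*sqrt(119))*i.
At the order-1 pole 4/3 set g(θ) = (θ - (4/3))*f(θ) = -17/(20*(θ**2 - θ + 6/7)).
Simple pole: residue = g(a) at a = 4/3, which is -1071/1640.
List the singular points by increasing real part (a conjugate pair: the negative imaginary part first).

Radius of convergence at 0: (1/7)*sqrt(42).
At (1/2) - ((1/14)*sqrt(119))*i: a pole of order 1; residue (1071/3280) + ((21/656)*sqrt(119))*i.
At (1/2) + ((1/14)*sqrt(119))*i: a pole of order 1; residue (1071/3280) - ((21/656)*sqrt(119))*i.
At 4/3: a pole of order 1; residue -1071/1640.


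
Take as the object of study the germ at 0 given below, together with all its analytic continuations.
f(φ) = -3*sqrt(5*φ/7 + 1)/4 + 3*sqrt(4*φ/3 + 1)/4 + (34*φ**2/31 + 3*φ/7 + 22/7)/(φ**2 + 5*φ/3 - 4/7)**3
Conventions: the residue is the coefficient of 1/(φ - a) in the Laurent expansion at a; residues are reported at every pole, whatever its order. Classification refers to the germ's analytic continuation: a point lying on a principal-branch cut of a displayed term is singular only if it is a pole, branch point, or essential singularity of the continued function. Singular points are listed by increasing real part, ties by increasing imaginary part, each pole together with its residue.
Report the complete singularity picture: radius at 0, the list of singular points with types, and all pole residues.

Denominator factor (φ**2 + 5*φ/3 - 4/7)^3: discriminant 319/63, real irrational roots -5/6 + (1/42)*sqrt(2233) and -5/6 - (1/42)*sqrt(2233); poles of order 3, moduli -5/6 + (1/42)*sqrt(2233) and 5/6 + (1/42)*sqrt(2233).
Branch term (-3/4)*sqrt(1 - φ/(-7/5)): its argument vanishes at φ = -7/5, a square-root branch point, modulus 7/5.
Branch term (3/4)*sqrt(1 - φ/(-3/4)): its argument vanishes at φ = -3/4, a square-root branch point, modulus 3/4.
The radius of convergence is the smallest modulus among the singular points: -5/6 + (1/42)*sqrt(2233).
The branch terms are analytic at -5/6 - (1/42)*sqrt(2233) and contribute nothing to the residue; only the rational part matters.
The factor φ**2 + 5*φ/3 - 4/7 splits as (φ - a)(φ - a') with a = -5/6 - (1/42)*sqrt(2233), a' = -5/6 + (1/42)*sqrt(2233). At the order-3 pole a set g(φ) = (φ - a)^3*(rational part) = [34*φ**2/31 + 3*φ/7 + 22/7] / (φ - a')^3.
Order-3 pole: residue = g''(a)/2; g''(-5/6 - (1/42)*sqrt(2233)) = -(13662810/1006314529)*sqrt(2233), so the residue is -(6831405/1006314529)*sqrt(2233).
The branch terms are analytic at -5/6 + (1/42)*sqrt(2233) and contribute nothing to the residue; only the rational part matters.
The factor φ**2 + 5*φ/3 - 4/7 splits as (φ - a)(φ - a') with a = -5/6 + (1/42)*sqrt(2233), a' = -5/6 - (1/42)*sqrt(2233). At the order-3 pole a set g(φ) = (φ - a)^3*(rational part) = [34*φ**2/31 + 3*φ/7 + 22/7] / (φ - a')^3.
Order-3 pole: residue = g''(a)/2; g''(-5/6 + (1/42)*sqrt(2233)) = (13662810/1006314529)*sqrt(2233), so the residue is (6831405/1006314529)*sqrt(2233).
List the singular points by increasing real part (a conjugate pair: the negative imaginary part first).

Radius of convergence at 0: -5/6 + (1/42)*sqrt(2233).
At -5/6 - (1/42)*sqrt(2233): a pole of order 3; residue -(6831405/1006314529)*sqrt(2233).
At -7/5: an algebraic (square-root) branch point.
At -3/4: an algebraic (square-root) branch point.
At -5/6 + (1/42)*sqrt(2233): a pole of order 3; residue (6831405/1006314529)*sqrt(2233).
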